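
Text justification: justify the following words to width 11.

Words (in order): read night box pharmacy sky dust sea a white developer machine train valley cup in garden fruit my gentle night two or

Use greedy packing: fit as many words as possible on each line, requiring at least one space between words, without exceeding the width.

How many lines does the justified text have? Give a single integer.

Answer: 14

Derivation:
Line 1: ['read', 'night'] (min_width=10, slack=1)
Line 2: ['box'] (min_width=3, slack=8)
Line 3: ['pharmacy'] (min_width=8, slack=3)
Line 4: ['sky', 'dust'] (min_width=8, slack=3)
Line 5: ['sea', 'a', 'white'] (min_width=11, slack=0)
Line 6: ['developer'] (min_width=9, slack=2)
Line 7: ['machine'] (min_width=7, slack=4)
Line 8: ['train'] (min_width=5, slack=6)
Line 9: ['valley', 'cup'] (min_width=10, slack=1)
Line 10: ['in', 'garden'] (min_width=9, slack=2)
Line 11: ['fruit', 'my'] (min_width=8, slack=3)
Line 12: ['gentle'] (min_width=6, slack=5)
Line 13: ['night', 'two'] (min_width=9, slack=2)
Line 14: ['or'] (min_width=2, slack=9)
Total lines: 14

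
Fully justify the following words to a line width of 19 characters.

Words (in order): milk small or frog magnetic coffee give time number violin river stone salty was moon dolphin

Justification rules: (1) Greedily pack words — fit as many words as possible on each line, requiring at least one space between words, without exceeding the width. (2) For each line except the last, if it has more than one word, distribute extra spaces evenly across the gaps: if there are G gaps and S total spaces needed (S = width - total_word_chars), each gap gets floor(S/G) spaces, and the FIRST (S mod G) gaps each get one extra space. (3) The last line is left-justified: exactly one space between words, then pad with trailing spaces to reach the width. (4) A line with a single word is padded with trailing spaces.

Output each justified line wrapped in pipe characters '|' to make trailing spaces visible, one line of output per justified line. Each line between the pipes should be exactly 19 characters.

Line 1: ['milk', 'small', 'or', 'frog'] (min_width=18, slack=1)
Line 2: ['magnetic', 'coffee'] (min_width=15, slack=4)
Line 3: ['give', 'time', 'number'] (min_width=16, slack=3)
Line 4: ['violin', 'river', 'stone'] (min_width=18, slack=1)
Line 5: ['salty', 'was', 'moon'] (min_width=14, slack=5)
Line 6: ['dolphin'] (min_width=7, slack=12)

Answer: |milk  small or frog|
|magnetic     coffee|
|give   time  number|
|violin  river stone|
|salty    was   moon|
|dolphin            |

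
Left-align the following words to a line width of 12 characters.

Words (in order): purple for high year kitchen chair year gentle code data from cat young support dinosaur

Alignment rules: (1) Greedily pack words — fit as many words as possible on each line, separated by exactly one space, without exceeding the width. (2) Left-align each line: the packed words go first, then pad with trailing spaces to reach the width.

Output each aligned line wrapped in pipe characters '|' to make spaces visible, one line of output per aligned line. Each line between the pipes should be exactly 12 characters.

Answer: |purple for  |
|high year   |
|kitchen     |
|chair year  |
|gentle code |
|data from   |
|cat young   |
|support     |
|dinosaur    |

Derivation:
Line 1: ['purple', 'for'] (min_width=10, slack=2)
Line 2: ['high', 'year'] (min_width=9, slack=3)
Line 3: ['kitchen'] (min_width=7, slack=5)
Line 4: ['chair', 'year'] (min_width=10, slack=2)
Line 5: ['gentle', 'code'] (min_width=11, slack=1)
Line 6: ['data', 'from'] (min_width=9, slack=3)
Line 7: ['cat', 'young'] (min_width=9, slack=3)
Line 8: ['support'] (min_width=7, slack=5)
Line 9: ['dinosaur'] (min_width=8, slack=4)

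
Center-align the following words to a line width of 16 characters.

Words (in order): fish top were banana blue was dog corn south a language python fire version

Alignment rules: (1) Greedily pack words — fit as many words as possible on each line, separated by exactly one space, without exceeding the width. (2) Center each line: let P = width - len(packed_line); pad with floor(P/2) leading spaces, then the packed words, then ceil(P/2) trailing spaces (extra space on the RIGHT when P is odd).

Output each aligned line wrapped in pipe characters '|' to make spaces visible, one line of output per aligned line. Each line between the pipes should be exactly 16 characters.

Line 1: ['fish', 'top', 'were'] (min_width=13, slack=3)
Line 2: ['banana', 'blue', 'was'] (min_width=15, slack=1)
Line 3: ['dog', 'corn', 'south', 'a'] (min_width=16, slack=0)
Line 4: ['language', 'python'] (min_width=15, slack=1)
Line 5: ['fire', 'version'] (min_width=12, slack=4)

Answer: | fish top were  |
|banana blue was |
|dog corn south a|
|language python |
|  fire version  |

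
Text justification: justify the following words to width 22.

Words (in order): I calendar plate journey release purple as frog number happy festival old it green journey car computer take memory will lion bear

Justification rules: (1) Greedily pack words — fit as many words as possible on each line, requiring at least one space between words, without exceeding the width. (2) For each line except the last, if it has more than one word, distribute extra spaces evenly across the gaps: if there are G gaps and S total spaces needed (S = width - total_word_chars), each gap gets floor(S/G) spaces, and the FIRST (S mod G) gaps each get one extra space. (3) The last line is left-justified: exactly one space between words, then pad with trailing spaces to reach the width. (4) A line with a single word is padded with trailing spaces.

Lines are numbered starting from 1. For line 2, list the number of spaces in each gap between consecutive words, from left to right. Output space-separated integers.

Line 1: ['I', 'calendar', 'plate'] (min_width=16, slack=6)
Line 2: ['journey', 'release', 'purple'] (min_width=22, slack=0)
Line 3: ['as', 'frog', 'number', 'happy'] (min_width=20, slack=2)
Line 4: ['festival', 'old', 'it', 'green'] (min_width=21, slack=1)
Line 5: ['journey', 'car', 'computer'] (min_width=20, slack=2)
Line 6: ['take', 'memory', 'will', 'lion'] (min_width=21, slack=1)
Line 7: ['bear'] (min_width=4, slack=18)

Answer: 1 1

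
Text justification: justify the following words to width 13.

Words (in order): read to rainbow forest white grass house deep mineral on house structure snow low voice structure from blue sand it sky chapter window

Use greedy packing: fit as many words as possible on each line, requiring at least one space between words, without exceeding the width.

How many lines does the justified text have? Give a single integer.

Answer: 14

Derivation:
Line 1: ['read', 'to'] (min_width=7, slack=6)
Line 2: ['rainbow'] (min_width=7, slack=6)
Line 3: ['forest', 'white'] (min_width=12, slack=1)
Line 4: ['grass', 'house'] (min_width=11, slack=2)
Line 5: ['deep', 'mineral'] (min_width=12, slack=1)
Line 6: ['on', 'house'] (min_width=8, slack=5)
Line 7: ['structure'] (min_width=9, slack=4)
Line 8: ['snow', 'low'] (min_width=8, slack=5)
Line 9: ['voice'] (min_width=5, slack=8)
Line 10: ['structure'] (min_width=9, slack=4)
Line 11: ['from', 'blue'] (min_width=9, slack=4)
Line 12: ['sand', 'it', 'sky'] (min_width=11, slack=2)
Line 13: ['chapter'] (min_width=7, slack=6)
Line 14: ['window'] (min_width=6, slack=7)
Total lines: 14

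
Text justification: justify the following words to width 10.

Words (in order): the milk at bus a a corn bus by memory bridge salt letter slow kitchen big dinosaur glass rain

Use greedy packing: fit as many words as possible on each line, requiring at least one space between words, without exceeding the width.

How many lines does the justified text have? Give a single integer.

Answer: 12

Derivation:
Line 1: ['the', 'milk'] (min_width=8, slack=2)
Line 2: ['at', 'bus', 'a', 'a'] (min_width=10, slack=0)
Line 3: ['corn', 'bus'] (min_width=8, slack=2)
Line 4: ['by', 'memory'] (min_width=9, slack=1)
Line 5: ['bridge'] (min_width=6, slack=4)
Line 6: ['salt'] (min_width=4, slack=6)
Line 7: ['letter'] (min_width=6, slack=4)
Line 8: ['slow'] (min_width=4, slack=6)
Line 9: ['kitchen'] (min_width=7, slack=3)
Line 10: ['big'] (min_width=3, slack=7)
Line 11: ['dinosaur'] (min_width=8, slack=2)
Line 12: ['glass', 'rain'] (min_width=10, slack=0)
Total lines: 12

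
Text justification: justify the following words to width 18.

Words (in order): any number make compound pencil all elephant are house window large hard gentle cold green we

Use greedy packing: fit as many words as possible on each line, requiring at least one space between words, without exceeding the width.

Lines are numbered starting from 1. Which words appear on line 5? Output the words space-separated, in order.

Line 1: ['any', 'number', 'make'] (min_width=15, slack=3)
Line 2: ['compound', 'pencil'] (min_width=15, slack=3)
Line 3: ['all', 'elephant', 'are'] (min_width=16, slack=2)
Line 4: ['house', 'window', 'large'] (min_width=18, slack=0)
Line 5: ['hard', 'gentle', 'cold'] (min_width=16, slack=2)
Line 6: ['green', 'we'] (min_width=8, slack=10)

Answer: hard gentle cold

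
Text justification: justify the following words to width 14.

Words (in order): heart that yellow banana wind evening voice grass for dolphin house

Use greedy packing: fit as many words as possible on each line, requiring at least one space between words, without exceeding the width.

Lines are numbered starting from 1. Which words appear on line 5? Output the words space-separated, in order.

Answer: for dolphin

Derivation:
Line 1: ['heart', 'that'] (min_width=10, slack=4)
Line 2: ['yellow', 'banana'] (min_width=13, slack=1)
Line 3: ['wind', 'evening'] (min_width=12, slack=2)
Line 4: ['voice', 'grass'] (min_width=11, slack=3)
Line 5: ['for', 'dolphin'] (min_width=11, slack=3)
Line 6: ['house'] (min_width=5, slack=9)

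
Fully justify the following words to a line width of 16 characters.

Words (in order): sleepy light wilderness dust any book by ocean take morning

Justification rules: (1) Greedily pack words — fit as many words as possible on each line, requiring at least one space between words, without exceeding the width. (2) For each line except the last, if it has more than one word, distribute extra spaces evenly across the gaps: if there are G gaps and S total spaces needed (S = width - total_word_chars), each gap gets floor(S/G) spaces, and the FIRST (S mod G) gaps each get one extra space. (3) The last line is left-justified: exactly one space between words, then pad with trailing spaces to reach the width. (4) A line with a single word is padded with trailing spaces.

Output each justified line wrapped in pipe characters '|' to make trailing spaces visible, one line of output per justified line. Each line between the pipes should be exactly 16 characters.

Line 1: ['sleepy', 'light'] (min_width=12, slack=4)
Line 2: ['wilderness', 'dust'] (min_width=15, slack=1)
Line 3: ['any', 'book', 'by'] (min_width=11, slack=5)
Line 4: ['ocean', 'take'] (min_width=10, slack=6)
Line 5: ['morning'] (min_width=7, slack=9)

Answer: |sleepy     light|
|wilderness  dust|
|any    book   by|
|ocean       take|
|morning         |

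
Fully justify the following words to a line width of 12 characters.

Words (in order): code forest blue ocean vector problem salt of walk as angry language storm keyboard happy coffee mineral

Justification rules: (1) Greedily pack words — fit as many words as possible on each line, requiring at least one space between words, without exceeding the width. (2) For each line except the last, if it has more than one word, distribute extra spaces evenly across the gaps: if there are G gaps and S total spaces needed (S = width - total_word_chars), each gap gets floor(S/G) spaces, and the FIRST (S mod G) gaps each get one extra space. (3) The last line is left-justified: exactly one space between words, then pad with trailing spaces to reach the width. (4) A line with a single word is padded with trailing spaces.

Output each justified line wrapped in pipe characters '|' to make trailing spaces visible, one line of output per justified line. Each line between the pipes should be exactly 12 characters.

Answer: |code  forest|
|blue   ocean|
|vector      |
|problem salt|
|of  walk  as|
|angry       |
|language    |
|storm       |
|keyboard    |
|happy coffee|
|mineral     |

Derivation:
Line 1: ['code', 'forest'] (min_width=11, slack=1)
Line 2: ['blue', 'ocean'] (min_width=10, slack=2)
Line 3: ['vector'] (min_width=6, slack=6)
Line 4: ['problem', 'salt'] (min_width=12, slack=0)
Line 5: ['of', 'walk', 'as'] (min_width=10, slack=2)
Line 6: ['angry'] (min_width=5, slack=7)
Line 7: ['language'] (min_width=8, slack=4)
Line 8: ['storm'] (min_width=5, slack=7)
Line 9: ['keyboard'] (min_width=8, slack=4)
Line 10: ['happy', 'coffee'] (min_width=12, slack=0)
Line 11: ['mineral'] (min_width=7, slack=5)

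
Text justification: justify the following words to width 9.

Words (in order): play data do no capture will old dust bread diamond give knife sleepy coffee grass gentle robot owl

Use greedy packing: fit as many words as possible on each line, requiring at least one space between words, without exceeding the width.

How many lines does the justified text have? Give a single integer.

Line 1: ['play', 'data'] (min_width=9, slack=0)
Line 2: ['do', 'no'] (min_width=5, slack=4)
Line 3: ['capture'] (min_width=7, slack=2)
Line 4: ['will', 'old'] (min_width=8, slack=1)
Line 5: ['dust'] (min_width=4, slack=5)
Line 6: ['bread'] (min_width=5, slack=4)
Line 7: ['diamond'] (min_width=7, slack=2)
Line 8: ['give'] (min_width=4, slack=5)
Line 9: ['knife'] (min_width=5, slack=4)
Line 10: ['sleepy'] (min_width=6, slack=3)
Line 11: ['coffee'] (min_width=6, slack=3)
Line 12: ['grass'] (min_width=5, slack=4)
Line 13: ['gentle'] (min_width=6, slack=3)
Line 14: ['robot', 'owl'] (min_width=9, slack=0)
Total lines: 14

Answer: 14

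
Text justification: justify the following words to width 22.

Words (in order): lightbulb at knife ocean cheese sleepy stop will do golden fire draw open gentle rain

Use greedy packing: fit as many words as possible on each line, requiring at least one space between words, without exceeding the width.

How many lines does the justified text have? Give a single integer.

Line 1: ['lightbulb', 'at', 'knife'] (min_width=18, slack=4)
Line 2: ['ocean', 'cheese', 'sleepy'] (min_width=19, slack=3)
Line 3: ['stop', 'will', 'do', 'golden'] (min_width=19, slack=3)
Line 4: ['fire', 'draw', 'open', 'gentle'] (min_width=21, slack=1)
Line 5: ['rain'] (min_width=4, slack=18)
Total lines: 5

Answer: 5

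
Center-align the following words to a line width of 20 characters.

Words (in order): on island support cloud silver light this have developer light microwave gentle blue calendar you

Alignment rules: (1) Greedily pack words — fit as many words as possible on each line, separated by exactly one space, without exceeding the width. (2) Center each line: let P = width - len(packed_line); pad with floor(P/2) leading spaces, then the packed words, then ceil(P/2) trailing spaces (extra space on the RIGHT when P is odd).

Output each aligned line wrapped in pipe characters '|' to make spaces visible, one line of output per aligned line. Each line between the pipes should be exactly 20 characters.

Answer: | on island support  |
| cloud silver light |
|this have developer |
|  light microwave   |
|gentle blue calendar|
|        you         |

Derivation:
Line 1: ['on', 'island', 'support'] (min_width=17, slack=3)
Line 2: ['cloud', 'silver', 'light'] (min_width=18, slack=2)
Line 3: ['this', 'have', 'developer'] (min_width=19, slack=1)
Line 4: ['light', 'microwave'] (min_width=15, slack=5)
Line 5: ['gentle', 'blue', 'calendar'] (min_width=20, slack=0)
Line 6: ['you'] (min_width=3, slack=17)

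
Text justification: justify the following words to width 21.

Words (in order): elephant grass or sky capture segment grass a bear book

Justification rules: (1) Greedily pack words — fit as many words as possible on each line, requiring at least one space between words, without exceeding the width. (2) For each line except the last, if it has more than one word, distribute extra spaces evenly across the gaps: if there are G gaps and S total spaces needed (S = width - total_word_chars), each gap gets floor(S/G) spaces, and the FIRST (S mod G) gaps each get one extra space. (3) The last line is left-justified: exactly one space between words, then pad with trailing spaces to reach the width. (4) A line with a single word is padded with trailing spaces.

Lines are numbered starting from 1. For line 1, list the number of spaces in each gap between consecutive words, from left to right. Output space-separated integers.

Line 1: ['elephant', 'grass', 'or', 'sky'] (min_width=21, slack=0)
Line 2: ['capture', 'segment', 'grass'] (min_width=21, slack=0)
Line 3: ['a', 'bear', 'book'] (min_width=11, slack=10)

Answer: 1 1 1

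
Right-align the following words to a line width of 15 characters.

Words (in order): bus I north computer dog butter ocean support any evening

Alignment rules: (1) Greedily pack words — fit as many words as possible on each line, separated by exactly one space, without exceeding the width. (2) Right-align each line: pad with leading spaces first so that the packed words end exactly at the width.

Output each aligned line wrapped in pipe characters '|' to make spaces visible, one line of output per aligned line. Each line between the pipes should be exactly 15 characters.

Line 1: ['bus', 'I', 'north'] (min_width=11, slack=4)
Line 2: ['computer', 'dog'] (min_width=12, slack=3)
Line 3: ['butter', 'ocean'] (min_width=12, slack=3)
Line 4: ['support', 'any'] (min_width=11, slack=4)
Line 5: ['evening'] (min_width=7, slack=8)

Answer: |    bus I north|
|   computer dog|
|   butter ocean|
|    support any|
|        evening|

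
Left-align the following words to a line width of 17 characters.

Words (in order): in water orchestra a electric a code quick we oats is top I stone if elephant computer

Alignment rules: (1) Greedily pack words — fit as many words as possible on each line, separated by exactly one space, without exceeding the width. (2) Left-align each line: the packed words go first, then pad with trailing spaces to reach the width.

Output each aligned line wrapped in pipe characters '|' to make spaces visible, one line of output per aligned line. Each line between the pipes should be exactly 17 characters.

Answer: |in water         |
|orchestra a      |
|electric a code  |
|quick we oats is |
|top I stone if   |
|elephant computer|

Derivation:
Line 1: ['in', 'water'] (min_width=8, slack=9)
Line 2: ['orchestra', 'a'] (min_width=11, slack=6)
Line 3: ['electric', 'a', 'code'] (min_width=15, slack=2)
Line 4: ['quick', 'we', 'oats', 'is'] (min_width=16, slack=1)
Line 5: ['top', 'I', 'stone', 'if'] (min_width=14, slack=3)
Line 6: ['elephant', 'computer'] (min_width=17, slack=0)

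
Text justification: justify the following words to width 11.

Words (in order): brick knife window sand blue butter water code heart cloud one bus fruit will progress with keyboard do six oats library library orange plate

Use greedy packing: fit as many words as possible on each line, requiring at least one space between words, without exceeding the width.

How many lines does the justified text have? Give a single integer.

Answer: 15

Derivation:
Line 1: ['brick', 'knife'] (min_width=11, slack=0)
Line 2: ['window', 'sand'] (min_width=11, slack=0)
Line 3: ['blue', 'butter'] (min_width=11, slack=0)
Line 4: ['water', 'code'] (min_width=10, slack=1)
Line 5: ['heart', 'cloud'] (min_width=11, slack=0)
Line 6: ['one', 'bus'] (min_width=7, slack=4)
Line 7: ['fruit', 'will'] (min_width=10, slack=1)
Line 8: ['progress'] (min_width=8, slack=3)
Line 9: ['with'] (min_width=4, slack=7)
Line 10: ['keyboard', 'do'] (min_width=11, slack=0)
Line 11: ['six', 'oats'] (min_width=8, slack=3)
Line 12: ['library'] (min_width=7, slack=4)
Line 13: ['library'] (min_width=7, slack=4)
Line 14: ['orange'] (min_width=6, slack=5)
Line 15: ['plate'] (min_width=5, slack=6)
Total lines: 15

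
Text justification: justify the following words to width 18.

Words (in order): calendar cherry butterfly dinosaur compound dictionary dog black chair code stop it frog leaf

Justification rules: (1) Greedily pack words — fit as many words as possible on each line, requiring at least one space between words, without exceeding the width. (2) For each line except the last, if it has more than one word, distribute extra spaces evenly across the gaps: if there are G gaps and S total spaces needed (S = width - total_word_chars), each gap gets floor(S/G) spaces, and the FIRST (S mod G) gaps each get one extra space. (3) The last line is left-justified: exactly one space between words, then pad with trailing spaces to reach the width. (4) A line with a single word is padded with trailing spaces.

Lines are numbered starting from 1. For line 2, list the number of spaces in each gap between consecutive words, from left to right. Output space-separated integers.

Line 1: ['calendar', 'cherry'] (min_width=15, slack=3)
Line 2: ['butterfly', 'dinosaur'] (min_width=18, slack=0)
Line 3: ['compound'] (min_width=8, slack=10)
Line 4: ['dictionary', 'dog'] (min_width=14, slack=4)
Line 5: ['black', 'chair', 'code'] (min_width=16, slack=2)
Line 6: ['stop', 'it', 'frog', 'leaf'] (min_width=17, slack=1)

Answer: 1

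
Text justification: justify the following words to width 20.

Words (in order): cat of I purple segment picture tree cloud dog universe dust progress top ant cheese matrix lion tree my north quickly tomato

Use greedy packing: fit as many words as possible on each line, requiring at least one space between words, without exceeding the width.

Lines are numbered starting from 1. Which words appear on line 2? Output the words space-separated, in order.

Answer: segment picture tree

Derivation:
Line 1: ['cat', 'of', 'I', 'purple'] (min_width=15, slack=5)
Line 2: ['segment', 'picture', 'tree'] (min_width=20, slack=0)
Line 3: ['cloud', 'dog', 'universe'] (min_width=18, slack=2)
Line 4: ['dust', 'progress', 'top'] (min_width=17, slack=3)
Line 5: ['ant', 'cheese', 'matrix'] (min_width=17, slack=3)
Line 6: ['lion', 'tree', 'my', 'north'] (min_width=18, slack=2)
Line 7: ['quickly', 'tomato'] (min_width=14, slack=6)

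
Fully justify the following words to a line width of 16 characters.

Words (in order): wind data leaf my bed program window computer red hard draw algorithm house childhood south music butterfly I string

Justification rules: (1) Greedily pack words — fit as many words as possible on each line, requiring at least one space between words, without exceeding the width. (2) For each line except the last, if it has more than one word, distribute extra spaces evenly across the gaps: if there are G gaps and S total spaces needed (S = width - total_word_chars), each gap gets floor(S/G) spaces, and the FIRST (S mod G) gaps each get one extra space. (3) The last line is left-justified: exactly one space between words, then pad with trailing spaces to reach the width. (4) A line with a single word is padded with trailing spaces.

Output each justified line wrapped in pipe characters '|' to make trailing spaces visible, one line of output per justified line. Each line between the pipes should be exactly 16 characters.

Answer: |wind  data  leaf|
|my  bed  program|
|window  computer|
|red   hard  draw|
|algorithm  house|
|childhood  south|
|music  butterfly|
|I string        |

Derivation:
Line 1: ['wind', 'data', 'leaf'] (min_width=14, slack=2)
Line 2: ['my', 'bed', 'program'] (min_width=14, slack=2)
Line 3: ['window', 'computer'] (min_width=15, slack=1)
Line 4: ['red', 'hard', 'draw'] (min_width=13, slack=3)
Line 5: ['algorithm', 'house'] (min_width=15, slack=1)
Line 6: ['childhood', 'south'] (min_width=15, slack=1)
Line 7: ['music', 'butterfly'] (min_width=15, slack=1)
Line 8: ['I', 'string'] (min_width=8, slack=8)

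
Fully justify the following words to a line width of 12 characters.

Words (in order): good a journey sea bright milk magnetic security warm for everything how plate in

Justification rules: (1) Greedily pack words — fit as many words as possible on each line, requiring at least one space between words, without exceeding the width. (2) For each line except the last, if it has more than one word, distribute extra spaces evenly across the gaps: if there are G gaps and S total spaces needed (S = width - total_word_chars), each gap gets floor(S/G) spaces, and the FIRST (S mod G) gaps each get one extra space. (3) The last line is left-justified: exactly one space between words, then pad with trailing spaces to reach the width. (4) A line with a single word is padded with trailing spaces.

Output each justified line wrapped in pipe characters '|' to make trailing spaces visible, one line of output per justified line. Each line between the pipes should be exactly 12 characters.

Line 1: ['good', 'a'] (min_width=6, slack=6)
Line 2: ['journey', 'sea'] (min_width=11, slack=1)
Line 3: ['bright', 'milk'] (min_width=11, slack=1)
Line 4: ['magnetic'] (min_width=8, slack=4)
Line 5: ['security'] (min_width=8, slack=4)
Line 6: ['warm', 'for'] (min_width=8, slack=4)
Line 7: ['everything'] (min_width=10, slack=2)
Line 8: ['how', 'plate', 'in'] (min_width=12, slack=0)

Answer: |good       a|
|journey  sea|
|bright  milk|
|magnetic    |
|security    |
|warm     for|
|everything  |
|how plate in|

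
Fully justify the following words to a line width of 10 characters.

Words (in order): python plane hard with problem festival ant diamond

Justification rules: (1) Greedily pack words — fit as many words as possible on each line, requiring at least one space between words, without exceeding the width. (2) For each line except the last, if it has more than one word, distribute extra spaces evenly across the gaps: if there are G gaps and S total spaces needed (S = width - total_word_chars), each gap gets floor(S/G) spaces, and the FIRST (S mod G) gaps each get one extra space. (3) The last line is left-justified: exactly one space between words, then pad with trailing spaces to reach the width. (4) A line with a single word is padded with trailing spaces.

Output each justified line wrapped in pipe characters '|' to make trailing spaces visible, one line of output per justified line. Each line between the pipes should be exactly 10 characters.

Answer: |python    |
|plane hard|
|with      |
|problem   |
|festival  |
|ant       |
|diamond   |

Derivation:
Line 1: ['python'] (min_width=6, slack=4)
Line 2: ['plane', 'hard'] (min_width=10, slack=0)
Line 3: ['with'] (min_width=4, slack=6)
Line 4: ['problem'] (min_width=7, slack=3)
Line 5: ['festival'] (min_width=8, slack=2)
Line 6: ['ant'] (min_width=3, slack=7)
Line 7: ['diamond'] (min_width=7, slack=3)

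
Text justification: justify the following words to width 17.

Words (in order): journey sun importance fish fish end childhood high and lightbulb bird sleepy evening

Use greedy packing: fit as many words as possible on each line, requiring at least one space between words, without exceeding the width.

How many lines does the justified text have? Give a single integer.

Answer: 7

Derivation:
Line 1: ['journey', 'sun'] (min_width=11, slack=6)
Line 2: ['importance', 'fish'] (min_width=15, slack=2)
Line 3: ['fish', 'end'] (min_width=8, slack=9)
Line 4: ['childhood', 'high'] (min_width=14, slack=3)
Line 5: ['and', 'lightbulb'] (min_width=13, slack=4)
Line 6: ['bird', 'sleepy'] (min_width=11, slack=6)
Line 7: ['evening'] (min_width=7, slack=10)
Total lines: 7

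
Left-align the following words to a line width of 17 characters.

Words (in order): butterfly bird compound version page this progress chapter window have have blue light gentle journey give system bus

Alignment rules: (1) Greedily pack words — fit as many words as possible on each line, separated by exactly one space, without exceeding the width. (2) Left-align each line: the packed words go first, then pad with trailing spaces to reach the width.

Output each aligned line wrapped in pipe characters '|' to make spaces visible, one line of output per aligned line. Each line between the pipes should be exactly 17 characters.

Line 1: ['butterfly', 'bird'] (min_width=14, slack=3)
Line 2: ['compound', 'version'] (min_width=16, slack=1)
Line 3: ['page', 'this'] (min_width=9, slack=8)
Line 4: ['progress', 'chapter'] (min_width=16, slack=1)
Line 5: ['window', 'have', 'have'] (min_width=16, slack=1)
Line 6: ['blue', 'light', 'gentle'] (min_width=17, slack=0)
Line 7: ['journey', 'give'] (min_width=12, slack=5)
Line 8: ['system', 'bus'] (min_width=10, slack=7)

Answer: |butterfly bird   |
|compound version |
|page this        |
|progress chapter |
|window have have |
|blue light gentle|
|journey give     |
|system bus       |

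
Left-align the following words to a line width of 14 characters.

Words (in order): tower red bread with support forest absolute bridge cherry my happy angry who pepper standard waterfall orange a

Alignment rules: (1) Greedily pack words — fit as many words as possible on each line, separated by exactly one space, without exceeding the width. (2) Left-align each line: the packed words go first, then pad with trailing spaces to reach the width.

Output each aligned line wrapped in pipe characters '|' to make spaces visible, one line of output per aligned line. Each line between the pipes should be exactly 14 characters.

Line 1: ['tower', 'red'] (min_width=9, slack=5)
Line 2: ['bread', 'with'] (min_width=10, slack=4)
Line 3: ['support', 'forest'] (min_width=14, slack=0)
Line 4: ['absolute'] (min_width=8, slack=6)
Line 5: ['bridge', 'cherry'] (min_width=13, slack=1)
Line 6: ['my', 'happy', 'angry'] (min_width=14, slack=0)
Line 7: ['who', 'pepper'] (min_width=10, slack=4)
Line 8: ['standard'] (min_width=8, slack=6)
Line 9: ['waterfall'] (min_width=9, slack=5)
Line 10: ['orange', 'a'] (min_width=8, slack=6)

Answer: |tower red     |
|bread with    |
|support forest|
|absolute      |
|bridge cherry |
|my happy angry|
|who pepper    |
|standard      |
|waterfall     |
|orange a      |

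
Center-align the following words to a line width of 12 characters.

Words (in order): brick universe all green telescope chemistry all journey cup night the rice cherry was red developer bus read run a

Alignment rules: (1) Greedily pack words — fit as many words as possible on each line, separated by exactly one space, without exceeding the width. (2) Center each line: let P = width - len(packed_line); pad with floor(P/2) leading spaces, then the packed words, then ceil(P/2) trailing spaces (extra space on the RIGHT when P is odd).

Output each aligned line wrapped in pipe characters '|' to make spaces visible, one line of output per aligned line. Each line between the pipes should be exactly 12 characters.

Line 1: ['brick'] (min_width=5, slack=7)
Line 2: ['universe', 'all'] (min_width=12, slack=0)
Line 3: ['green'] (min_width=5, slack=7)
Line 4: ['telescope'] (min_width=9, slack=3)
Line 5: ['chemistry'] (min_width=9, slack=3)
Line 6: ['all', 'journey'] (min_width=11, slack=1)
Line 7: ['cup', 'night'] (min_width=9, slack=3)
Line 8: ['the', 'rice'] (min_width=8, slack=4)
Line 9: ['cherry', 'was'] (min_width=10, slack=2)
Line 10: ['red'] (min_width=3, slack=9)
Line 11: ['developer'] (min_width=9, slack=3)
Line 12: ['bus', 'read', 'run'] (min_width=12, slack=0)
Line 13: ['a'] (min_width=1, slack=11)

Answer: |   brick    |
|universe all|
|   green    |
| telescope  |
| chemistry  |
|all journey |
| cup night  |
|  the rice  |
| cherry was |
|    red     |
| developer  |
|bus read run|
|     a      |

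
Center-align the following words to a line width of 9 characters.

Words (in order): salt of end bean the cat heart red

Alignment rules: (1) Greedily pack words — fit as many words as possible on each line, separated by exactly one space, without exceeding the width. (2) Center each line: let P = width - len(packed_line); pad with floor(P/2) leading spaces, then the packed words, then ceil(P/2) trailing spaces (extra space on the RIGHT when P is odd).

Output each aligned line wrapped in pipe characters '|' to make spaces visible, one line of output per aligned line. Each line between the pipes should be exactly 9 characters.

Answer: | salt of |
|end bean |
| the cat |
|heart red|

Derivation:
Line 1: ['salt', 'of'] (min_width=7, slack=2)
Line 2: ['end', 'bean'] (min_width=8, slack=1)
Line 3: ['the', 'cat'] (min_width=7, slack=2)
Line 4: ['heart', 'red'] (min_width=9, slack=0)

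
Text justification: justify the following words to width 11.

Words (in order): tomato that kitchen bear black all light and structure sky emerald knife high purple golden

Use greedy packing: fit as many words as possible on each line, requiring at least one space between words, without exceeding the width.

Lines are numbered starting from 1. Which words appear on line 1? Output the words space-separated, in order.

Answer: tomato that

Derivation:
Line 1: ['tomato', 'that'] (min_width=11, slack=0)
Line 2: ['kitchen'] (min_width=7, slack=4)
Line 3: ['bear', 'black'] (min_width=10, slack=1)
Line 4: ['all', 'light'] (min_width=9, slack=2)
Line 5: ['and'] (min_width=3, slack=8)
Line 6: ['structure'] (min_width=9, slack=2)
Line 7: ['sky', 'emerald'] (min_width=11, slack=0)
Line 8: ['knife', 'high'] (min_width=10, slack=1)
Line 9: ['purple'] (min_width=6, slack=5)
Line 10: ['golden'] (min_width=6, slack=5)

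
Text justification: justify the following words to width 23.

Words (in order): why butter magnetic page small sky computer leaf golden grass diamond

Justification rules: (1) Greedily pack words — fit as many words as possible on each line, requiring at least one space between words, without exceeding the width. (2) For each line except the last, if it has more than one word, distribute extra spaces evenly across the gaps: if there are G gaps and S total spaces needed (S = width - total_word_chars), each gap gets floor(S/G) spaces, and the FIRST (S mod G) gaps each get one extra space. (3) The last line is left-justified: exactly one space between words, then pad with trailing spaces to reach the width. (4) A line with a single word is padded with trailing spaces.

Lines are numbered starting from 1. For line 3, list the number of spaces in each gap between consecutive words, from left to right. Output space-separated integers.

Answer: 4 4

Derivation:
Line 1: ['why', 'butter', 'magnetic'] (min_width=19, slack=4)
Line 2: ['page', 'small', 'sky', 'computer'] (min_width=23, slack=0)
Line 3: ['leaf', 'golden', 'grass'] (min_width=17, slack=6)
Line 4: ['diamond'] (min_width=7, slack=16)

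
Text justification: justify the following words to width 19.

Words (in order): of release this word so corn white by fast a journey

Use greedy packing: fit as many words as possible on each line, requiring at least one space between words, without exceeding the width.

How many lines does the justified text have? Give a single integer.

Answer: 3

Derivation:
Line 1: ['of', 'release', 'this'] (min_width=15, slack=4)
Line 2: ['word', 'so', 'corn', 'white'] (min_width=18, slack=1)
Line 3: ['by', 'fast', 'a', 'journey'] (min_width=17, slack=2)
Total lines: 3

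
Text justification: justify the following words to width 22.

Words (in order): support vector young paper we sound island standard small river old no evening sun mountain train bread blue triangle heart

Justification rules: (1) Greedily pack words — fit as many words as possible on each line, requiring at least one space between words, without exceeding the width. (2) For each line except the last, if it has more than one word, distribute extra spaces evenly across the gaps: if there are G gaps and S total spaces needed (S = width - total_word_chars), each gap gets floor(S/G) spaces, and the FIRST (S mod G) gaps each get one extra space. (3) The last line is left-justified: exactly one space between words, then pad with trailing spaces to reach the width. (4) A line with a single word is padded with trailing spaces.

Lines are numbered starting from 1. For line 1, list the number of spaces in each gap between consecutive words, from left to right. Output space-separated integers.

Line 1: ['support', 'vector', 'young'] (min_width=20, slack=2)
Line 2: ['paper', 'we', 'sound', 'island'] (min_width=21, slack=1)
Line 3: ['standard', 'small', 'river'] (min_width=20, slack=2)
Line 4: ['old', 'no', 'evening', 'sun'] (min_width=18, slack=4)
Line 5: ['mountain', 'train', 'bread'] (min_width=20, slack=2)
Line 6: ['blue', 'triangle', 'heart'] (min_width=19, slack=3)

Answer: 2 2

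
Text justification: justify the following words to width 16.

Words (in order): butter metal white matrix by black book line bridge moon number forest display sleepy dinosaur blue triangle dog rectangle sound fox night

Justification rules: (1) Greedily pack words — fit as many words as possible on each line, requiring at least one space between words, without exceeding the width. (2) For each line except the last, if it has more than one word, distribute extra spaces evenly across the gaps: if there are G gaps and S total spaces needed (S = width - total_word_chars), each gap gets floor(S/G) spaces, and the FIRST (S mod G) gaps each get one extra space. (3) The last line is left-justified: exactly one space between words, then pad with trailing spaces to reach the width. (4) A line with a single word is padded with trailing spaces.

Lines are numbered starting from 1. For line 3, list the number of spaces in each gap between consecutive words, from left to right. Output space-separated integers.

Line 1: ['butter', 'metal'] (min_width=12, slack=4)
Line 2: ['white', 'matrix', 'by'] (min_width=15, slack=1)
Line 3: ['black', 'book', 'line'] (min_width=15, slack=1)
Line 4: ['bridge', 'moon'] (min_width=11, slack=5)
Line 5: ['number', 'forest'] (min_width=13, slack=3)
Line 6: ['display', 'sleepy'] (min_width=14, slack=2)
Line 7: ['dinosaur', 'blue'] (min_width=13, slack=3)
Line 8: ['triangle', 'dog'] (min_width=12, slack=4)
Line 9: ['rectangle', 'sound'] (min_width=15, slack=1)
Line 10: ['fox', 'night'] (min_width=9, slack=7)

Answer: 2 1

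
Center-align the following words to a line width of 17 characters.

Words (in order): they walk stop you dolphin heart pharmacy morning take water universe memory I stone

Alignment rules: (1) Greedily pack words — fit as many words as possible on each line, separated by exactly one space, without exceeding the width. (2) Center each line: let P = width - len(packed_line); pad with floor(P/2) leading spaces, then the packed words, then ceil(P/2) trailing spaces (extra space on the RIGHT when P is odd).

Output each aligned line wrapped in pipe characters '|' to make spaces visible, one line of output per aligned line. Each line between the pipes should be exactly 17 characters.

Answer: | they walk stop  |
|you dolphin heart|
|pharmacy morning |
|   take water    |
|universe memory I|
|      stone      |

Derivation:
Line 1: ['they', 'walk', 'stop'] (min_width=14, slack=3)
Line 2: ['you', 'dolphin', 'heart'] (min_width=17, slack=0)
Line 3: ['pharmacy', 'morning'] (min_width=16, slack=1)
Line 4: ['take', 'water'] (min_width=10, slack=7)
Line 5: ['universe', 'memory', 'I'] (min_width=17, slack=0)
Line 6: ['stone'] (min_width=5, slack=12)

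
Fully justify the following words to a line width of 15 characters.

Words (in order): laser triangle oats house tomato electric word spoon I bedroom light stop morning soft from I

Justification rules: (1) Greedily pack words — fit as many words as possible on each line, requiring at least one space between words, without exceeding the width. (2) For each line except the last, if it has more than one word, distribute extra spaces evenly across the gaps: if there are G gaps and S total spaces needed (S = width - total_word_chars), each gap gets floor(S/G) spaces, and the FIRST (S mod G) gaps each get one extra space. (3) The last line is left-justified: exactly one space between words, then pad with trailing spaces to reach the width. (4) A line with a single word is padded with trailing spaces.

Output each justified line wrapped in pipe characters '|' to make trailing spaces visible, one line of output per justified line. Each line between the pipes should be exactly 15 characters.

Answer: |laser  triangle|
|oats      house|
|tomato electric|
|word   spoon  I|
|bedroom   light|
|stop    morning|
|soft from I    |

Derivation:
Line 1: ['laser', 'triangle'] (min_width=14, slack=1)
Line 2: ['oats', 'house'] (min_width=10, slack=5)
Line 3: ['tomato', 'electric'] (min_width=15, slack=0)
Line 4: ['word', 'spoon', 'I'] (min_width=12, slack=3)
Line 5: ['bedroom', 'light'] (min_width=13, slack=2)
Line 6: ['stop', 'morning'] (min_width=12, slack=3)
Line 7: ['soft', 'from', 'I'] (min_width=11, slack=4)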